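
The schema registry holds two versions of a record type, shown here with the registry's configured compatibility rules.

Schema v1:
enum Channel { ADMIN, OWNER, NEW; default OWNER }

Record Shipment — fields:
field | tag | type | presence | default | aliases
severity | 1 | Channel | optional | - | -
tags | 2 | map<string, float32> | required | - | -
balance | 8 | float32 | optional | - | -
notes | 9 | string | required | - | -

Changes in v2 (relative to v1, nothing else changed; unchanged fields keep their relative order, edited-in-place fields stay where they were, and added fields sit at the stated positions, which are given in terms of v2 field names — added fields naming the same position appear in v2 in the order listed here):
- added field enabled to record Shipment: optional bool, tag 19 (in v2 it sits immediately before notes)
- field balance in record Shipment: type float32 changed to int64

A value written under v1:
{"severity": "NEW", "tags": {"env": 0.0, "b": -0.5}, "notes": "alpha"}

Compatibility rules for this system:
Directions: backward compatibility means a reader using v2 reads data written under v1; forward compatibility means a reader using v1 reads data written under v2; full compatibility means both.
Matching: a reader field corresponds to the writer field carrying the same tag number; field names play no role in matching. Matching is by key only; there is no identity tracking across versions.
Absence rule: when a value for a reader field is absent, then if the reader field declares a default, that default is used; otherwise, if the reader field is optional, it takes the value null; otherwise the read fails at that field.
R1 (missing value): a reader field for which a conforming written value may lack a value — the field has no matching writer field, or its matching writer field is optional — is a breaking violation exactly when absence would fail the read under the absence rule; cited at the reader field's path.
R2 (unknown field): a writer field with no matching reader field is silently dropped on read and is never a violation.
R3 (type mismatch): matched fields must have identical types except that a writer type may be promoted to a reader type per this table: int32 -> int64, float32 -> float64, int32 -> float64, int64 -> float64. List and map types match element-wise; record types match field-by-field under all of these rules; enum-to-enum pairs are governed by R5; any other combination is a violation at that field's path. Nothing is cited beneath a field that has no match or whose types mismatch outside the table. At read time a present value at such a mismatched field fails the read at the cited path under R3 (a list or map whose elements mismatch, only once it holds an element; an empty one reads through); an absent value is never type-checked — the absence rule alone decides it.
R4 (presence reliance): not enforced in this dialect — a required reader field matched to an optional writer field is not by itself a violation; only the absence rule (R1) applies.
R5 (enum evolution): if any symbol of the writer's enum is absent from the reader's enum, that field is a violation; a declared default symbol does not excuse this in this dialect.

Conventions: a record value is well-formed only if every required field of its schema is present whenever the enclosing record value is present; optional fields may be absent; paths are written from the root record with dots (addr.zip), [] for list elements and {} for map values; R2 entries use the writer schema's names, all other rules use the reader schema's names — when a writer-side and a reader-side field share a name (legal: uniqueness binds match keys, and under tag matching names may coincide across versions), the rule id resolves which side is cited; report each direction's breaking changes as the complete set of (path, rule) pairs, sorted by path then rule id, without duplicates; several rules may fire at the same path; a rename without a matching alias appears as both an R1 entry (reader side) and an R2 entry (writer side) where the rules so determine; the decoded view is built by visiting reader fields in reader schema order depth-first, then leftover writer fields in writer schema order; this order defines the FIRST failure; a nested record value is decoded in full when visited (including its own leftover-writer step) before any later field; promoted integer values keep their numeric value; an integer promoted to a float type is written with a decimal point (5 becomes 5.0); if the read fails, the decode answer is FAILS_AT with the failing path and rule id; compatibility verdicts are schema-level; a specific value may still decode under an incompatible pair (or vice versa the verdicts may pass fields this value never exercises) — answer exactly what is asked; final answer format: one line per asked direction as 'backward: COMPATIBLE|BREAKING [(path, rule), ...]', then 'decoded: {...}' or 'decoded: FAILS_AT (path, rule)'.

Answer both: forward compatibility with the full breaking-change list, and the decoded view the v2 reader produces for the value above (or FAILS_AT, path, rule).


in Shipment below, arrows point writer -> reader
forward on Shipment — v1 reading data written by v2:
  Channel -> Channel, writer optional: severity aligns to severity
  map<string, float32> -> map<string, float32>, writer required: tags aligns to tags
  int64 -> float32, writer optional: balance aligns to balance
  string -> string, writer required: notes aligns to notes
  enabled (writer side), unknown to reader
  rule R3 violated at balance
  => 1 violation(s): forward is BREAKING for Shipment
decode (reader v2):
  severity := "NEW"
  tags := {"env": 0.0, "b": -0.5}
  balance := null (not supplied -> null)
  enabled := null (not supplied -> null)
  notes := "alpha"
  => decoded: {"severity": "NEW", "tags": {"env": 0.0, "b": -0.5}, "balance": null, "enabled": null, "notes": "alpha"}

forward: BREAKING [(balance, R3)]; decoded: {"severity": "NEW", "tags": {"env": 0.0, "b": -0.5}, "balance": null, "enabled": null, "notes": "alpha"}


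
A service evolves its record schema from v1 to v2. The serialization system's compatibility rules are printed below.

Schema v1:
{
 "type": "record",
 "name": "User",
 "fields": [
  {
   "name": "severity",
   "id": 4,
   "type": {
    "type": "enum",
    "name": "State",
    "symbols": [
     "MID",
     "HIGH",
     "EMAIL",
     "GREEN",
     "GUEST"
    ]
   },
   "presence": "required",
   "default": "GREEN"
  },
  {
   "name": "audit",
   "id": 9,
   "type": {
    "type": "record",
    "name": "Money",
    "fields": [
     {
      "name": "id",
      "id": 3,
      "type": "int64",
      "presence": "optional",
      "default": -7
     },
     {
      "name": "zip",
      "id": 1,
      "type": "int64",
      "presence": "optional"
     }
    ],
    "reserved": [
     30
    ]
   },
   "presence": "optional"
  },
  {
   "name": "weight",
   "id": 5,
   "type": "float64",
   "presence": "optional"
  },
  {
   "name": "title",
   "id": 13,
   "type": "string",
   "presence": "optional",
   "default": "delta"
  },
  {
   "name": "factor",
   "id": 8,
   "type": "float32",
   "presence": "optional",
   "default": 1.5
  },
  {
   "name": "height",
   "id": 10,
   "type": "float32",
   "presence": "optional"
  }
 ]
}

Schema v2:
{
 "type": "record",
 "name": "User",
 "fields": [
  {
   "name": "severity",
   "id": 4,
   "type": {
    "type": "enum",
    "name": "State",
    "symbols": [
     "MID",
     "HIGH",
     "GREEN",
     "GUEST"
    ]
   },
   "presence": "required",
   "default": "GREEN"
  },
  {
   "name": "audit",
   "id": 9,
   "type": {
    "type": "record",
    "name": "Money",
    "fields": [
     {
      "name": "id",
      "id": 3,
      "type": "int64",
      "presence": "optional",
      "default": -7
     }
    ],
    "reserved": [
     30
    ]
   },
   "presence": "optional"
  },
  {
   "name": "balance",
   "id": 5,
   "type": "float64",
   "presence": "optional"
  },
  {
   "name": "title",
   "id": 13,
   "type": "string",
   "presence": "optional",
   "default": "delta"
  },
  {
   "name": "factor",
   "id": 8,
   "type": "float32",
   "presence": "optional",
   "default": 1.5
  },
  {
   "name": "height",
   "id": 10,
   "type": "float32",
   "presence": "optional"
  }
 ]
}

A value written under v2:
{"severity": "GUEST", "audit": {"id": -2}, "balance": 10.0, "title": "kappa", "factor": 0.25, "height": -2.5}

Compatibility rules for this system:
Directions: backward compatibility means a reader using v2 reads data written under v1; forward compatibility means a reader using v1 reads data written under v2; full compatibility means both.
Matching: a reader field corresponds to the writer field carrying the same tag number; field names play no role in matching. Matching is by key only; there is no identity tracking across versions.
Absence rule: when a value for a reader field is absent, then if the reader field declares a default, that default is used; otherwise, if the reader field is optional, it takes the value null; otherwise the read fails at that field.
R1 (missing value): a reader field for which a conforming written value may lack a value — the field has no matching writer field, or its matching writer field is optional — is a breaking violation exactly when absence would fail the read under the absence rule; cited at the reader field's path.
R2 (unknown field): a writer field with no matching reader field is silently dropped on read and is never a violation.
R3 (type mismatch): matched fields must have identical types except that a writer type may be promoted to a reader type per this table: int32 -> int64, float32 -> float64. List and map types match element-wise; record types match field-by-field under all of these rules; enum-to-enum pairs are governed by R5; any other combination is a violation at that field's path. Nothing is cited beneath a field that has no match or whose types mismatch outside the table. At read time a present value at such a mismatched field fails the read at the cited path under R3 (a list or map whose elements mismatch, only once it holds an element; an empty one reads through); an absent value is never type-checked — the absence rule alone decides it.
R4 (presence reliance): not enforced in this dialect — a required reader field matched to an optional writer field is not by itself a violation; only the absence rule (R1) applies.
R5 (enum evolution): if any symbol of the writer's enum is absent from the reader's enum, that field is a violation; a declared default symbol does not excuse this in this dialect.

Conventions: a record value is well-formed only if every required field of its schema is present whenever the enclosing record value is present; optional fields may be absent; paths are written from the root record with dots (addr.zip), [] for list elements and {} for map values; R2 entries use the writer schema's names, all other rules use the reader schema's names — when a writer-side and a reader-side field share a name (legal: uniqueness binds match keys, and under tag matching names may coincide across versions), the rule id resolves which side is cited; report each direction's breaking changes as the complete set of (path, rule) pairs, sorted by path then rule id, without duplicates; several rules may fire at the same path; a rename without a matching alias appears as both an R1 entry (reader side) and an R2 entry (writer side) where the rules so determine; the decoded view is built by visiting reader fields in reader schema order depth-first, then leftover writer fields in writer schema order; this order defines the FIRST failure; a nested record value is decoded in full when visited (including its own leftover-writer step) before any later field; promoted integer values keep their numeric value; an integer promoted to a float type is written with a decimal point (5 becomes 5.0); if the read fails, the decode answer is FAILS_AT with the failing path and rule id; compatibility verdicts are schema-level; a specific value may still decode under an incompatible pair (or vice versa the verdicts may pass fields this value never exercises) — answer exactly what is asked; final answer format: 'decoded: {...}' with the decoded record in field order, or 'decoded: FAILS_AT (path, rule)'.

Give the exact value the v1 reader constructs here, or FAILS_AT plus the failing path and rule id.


decoded: {"severity": "GUEST", "audit": {"id": -2, "zip": null}, "weight": 10.0, "title": "kappa", "factor": 0.25, "height": -2.5}

each type pair in User: writer, then reader
decoding the User value with the v1 reader:
  severity := "GUEST"
  audit.id := -2
  audit.zip := null (absent, optional -> null)
  weight := 10.0 (from writer balance)
  title := "kappa"
  factor := 0.25
  height := -2.5
  => decoded: {"severity": "GUEST", "audit": {"id": -2, "zip": null}, "weight": 10.0, "title": "kappa", "factor": 0.25, "height": -2.5}
ruling out the remaining User differences:
  removed field zip from record Money -> triggers nothing under the printed rules; the User answer is the same either way
  enum State (field severity in record User): symbol EMAIL removed -> schema-level compatibility only; this User value's decode is unchanged
  renamed field weight to balance in record User -> triggers nothing under the printed rules; the User answer is the same either way


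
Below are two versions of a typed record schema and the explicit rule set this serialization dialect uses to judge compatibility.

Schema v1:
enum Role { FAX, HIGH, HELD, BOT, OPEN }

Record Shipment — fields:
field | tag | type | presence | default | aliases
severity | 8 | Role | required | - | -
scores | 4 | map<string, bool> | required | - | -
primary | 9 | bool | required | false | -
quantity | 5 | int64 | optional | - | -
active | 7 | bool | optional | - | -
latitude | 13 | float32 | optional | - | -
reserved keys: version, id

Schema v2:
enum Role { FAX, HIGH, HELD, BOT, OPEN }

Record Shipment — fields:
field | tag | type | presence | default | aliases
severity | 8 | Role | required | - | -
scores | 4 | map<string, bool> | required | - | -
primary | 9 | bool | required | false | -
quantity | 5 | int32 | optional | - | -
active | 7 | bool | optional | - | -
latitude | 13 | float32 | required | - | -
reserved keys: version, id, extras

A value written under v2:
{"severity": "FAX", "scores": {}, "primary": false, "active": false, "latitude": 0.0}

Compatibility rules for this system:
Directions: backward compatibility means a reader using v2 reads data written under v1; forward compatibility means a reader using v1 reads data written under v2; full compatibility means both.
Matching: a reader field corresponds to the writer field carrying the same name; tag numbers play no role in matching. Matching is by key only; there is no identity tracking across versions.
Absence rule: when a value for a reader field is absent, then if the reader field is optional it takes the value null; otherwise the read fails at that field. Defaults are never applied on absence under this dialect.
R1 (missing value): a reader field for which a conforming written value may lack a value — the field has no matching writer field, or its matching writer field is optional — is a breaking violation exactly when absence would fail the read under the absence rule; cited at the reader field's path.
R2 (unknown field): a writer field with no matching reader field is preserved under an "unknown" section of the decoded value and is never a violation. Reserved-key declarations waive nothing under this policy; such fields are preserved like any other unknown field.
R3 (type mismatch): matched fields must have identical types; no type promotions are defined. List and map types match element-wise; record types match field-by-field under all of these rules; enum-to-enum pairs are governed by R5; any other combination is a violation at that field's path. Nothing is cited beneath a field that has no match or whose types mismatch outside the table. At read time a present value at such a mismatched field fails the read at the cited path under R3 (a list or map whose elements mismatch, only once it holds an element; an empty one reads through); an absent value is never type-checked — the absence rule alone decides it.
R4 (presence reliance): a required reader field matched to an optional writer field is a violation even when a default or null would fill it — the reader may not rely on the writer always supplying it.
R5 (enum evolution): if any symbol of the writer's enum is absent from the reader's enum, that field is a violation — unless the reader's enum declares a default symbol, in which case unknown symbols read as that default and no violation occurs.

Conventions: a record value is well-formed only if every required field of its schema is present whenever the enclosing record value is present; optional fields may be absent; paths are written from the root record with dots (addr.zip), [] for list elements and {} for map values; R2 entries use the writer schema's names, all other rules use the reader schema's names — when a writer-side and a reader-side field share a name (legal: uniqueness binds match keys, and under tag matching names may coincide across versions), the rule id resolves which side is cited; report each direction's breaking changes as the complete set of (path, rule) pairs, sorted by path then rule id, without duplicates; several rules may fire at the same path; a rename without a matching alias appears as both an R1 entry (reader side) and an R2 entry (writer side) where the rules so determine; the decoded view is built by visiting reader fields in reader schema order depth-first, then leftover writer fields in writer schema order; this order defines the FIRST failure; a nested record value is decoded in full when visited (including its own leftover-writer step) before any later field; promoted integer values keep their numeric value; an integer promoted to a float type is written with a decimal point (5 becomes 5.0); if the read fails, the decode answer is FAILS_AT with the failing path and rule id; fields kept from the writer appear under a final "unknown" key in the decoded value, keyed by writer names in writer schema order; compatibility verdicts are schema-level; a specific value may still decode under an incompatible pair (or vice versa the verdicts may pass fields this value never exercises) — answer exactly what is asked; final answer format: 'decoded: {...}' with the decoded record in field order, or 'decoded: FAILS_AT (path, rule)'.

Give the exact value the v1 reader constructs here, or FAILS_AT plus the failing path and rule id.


each type pair in Shipment: writer, then reader
decoding the Shipment value with the v1 reader:
  severity := "FAX"
  scores := {}
  primary := false
  quantity := null (not supplied -> null)
  active := false
  latitude := 0.0
  => decoded: {"severity": "FAX", "scores": {}, "primary": false, "quantity": null, "active": false, "latitude": 0.0}
the other Shipment changes do not affect what is asked:
  field latitude in record Shipment: optional changed to required -> matters for Shipment compatibility verdicts, not for this value's decode
  field quantity in record Shipment: type int64 changed to int32 -> matters for Shipment compatibility verdicts, not for this value's decode

decoded: {"severity": "FAX", "scores": {}, "primary": false, "quantity": null, "active": false, "latitude": 0.0}


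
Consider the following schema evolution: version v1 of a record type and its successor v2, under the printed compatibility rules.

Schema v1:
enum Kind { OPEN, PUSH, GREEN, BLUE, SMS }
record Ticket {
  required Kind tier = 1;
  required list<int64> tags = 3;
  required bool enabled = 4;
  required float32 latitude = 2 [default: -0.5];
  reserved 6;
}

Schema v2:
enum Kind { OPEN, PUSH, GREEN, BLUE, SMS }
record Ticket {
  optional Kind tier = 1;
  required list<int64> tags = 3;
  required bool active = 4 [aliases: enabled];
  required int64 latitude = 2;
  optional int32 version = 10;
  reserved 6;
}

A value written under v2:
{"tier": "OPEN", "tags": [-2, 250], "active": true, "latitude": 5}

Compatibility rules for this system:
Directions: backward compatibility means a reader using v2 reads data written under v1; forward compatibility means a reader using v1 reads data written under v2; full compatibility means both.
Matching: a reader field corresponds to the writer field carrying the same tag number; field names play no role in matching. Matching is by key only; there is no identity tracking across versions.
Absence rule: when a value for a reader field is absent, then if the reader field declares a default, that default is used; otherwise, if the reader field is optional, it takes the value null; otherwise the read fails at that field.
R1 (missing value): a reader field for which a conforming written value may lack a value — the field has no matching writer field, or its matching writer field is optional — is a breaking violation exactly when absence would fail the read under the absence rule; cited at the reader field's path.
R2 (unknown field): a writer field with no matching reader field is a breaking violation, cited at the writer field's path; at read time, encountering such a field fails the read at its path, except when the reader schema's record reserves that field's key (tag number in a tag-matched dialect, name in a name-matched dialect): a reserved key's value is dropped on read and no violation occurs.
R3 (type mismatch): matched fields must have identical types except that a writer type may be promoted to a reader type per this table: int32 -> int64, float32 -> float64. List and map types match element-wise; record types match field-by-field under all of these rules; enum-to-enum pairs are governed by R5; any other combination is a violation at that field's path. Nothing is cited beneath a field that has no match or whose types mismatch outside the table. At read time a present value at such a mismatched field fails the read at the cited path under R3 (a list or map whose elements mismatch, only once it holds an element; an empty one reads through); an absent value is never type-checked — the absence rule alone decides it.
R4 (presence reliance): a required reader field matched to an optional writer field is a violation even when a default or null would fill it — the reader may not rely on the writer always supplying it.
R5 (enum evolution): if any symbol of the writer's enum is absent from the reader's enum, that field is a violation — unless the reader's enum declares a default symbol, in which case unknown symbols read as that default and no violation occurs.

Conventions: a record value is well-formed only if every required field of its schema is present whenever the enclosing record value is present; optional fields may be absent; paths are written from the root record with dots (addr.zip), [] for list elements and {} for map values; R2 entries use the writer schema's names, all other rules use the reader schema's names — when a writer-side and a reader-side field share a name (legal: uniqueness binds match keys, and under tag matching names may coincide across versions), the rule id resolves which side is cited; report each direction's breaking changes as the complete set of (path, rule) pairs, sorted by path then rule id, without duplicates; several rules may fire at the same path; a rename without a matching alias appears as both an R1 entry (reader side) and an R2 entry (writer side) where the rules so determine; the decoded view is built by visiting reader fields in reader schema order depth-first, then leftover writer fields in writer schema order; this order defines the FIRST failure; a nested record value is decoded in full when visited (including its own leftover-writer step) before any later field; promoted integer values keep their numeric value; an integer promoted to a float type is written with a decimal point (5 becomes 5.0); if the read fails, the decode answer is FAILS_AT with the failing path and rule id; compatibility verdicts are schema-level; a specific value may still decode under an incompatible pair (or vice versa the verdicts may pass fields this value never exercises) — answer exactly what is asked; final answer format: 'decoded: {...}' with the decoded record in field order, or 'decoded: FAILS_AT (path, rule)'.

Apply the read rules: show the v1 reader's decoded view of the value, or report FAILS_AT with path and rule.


decoded: FAILS_AT (latitude, R3)

each type pair in Ticket: writer, then reader
decode (reader v1):
  tier := "OPEN"
  tags := [-2, 250]
  enabled := true (from writer active)
  read fails at latitude under R3
  => FAILS_AT (latitude, R3)
checking off the Ticket differences that do not matter here:
  renamed field enabled to active in record Ticket (alias enabled declared on the renamed field) -> triggers nothing under the printed rules; the Ticket answer is the same either way
  field tier in record Ticket: required changed to optional -> changes Ticket's schema-level verdicts only — the decode of this value is the same
  added field version to record Ticket: optional int32, tag 10 (in v2 it sits last) -> changes Ticket's schema-level verdicts only — the decode of this value is the same


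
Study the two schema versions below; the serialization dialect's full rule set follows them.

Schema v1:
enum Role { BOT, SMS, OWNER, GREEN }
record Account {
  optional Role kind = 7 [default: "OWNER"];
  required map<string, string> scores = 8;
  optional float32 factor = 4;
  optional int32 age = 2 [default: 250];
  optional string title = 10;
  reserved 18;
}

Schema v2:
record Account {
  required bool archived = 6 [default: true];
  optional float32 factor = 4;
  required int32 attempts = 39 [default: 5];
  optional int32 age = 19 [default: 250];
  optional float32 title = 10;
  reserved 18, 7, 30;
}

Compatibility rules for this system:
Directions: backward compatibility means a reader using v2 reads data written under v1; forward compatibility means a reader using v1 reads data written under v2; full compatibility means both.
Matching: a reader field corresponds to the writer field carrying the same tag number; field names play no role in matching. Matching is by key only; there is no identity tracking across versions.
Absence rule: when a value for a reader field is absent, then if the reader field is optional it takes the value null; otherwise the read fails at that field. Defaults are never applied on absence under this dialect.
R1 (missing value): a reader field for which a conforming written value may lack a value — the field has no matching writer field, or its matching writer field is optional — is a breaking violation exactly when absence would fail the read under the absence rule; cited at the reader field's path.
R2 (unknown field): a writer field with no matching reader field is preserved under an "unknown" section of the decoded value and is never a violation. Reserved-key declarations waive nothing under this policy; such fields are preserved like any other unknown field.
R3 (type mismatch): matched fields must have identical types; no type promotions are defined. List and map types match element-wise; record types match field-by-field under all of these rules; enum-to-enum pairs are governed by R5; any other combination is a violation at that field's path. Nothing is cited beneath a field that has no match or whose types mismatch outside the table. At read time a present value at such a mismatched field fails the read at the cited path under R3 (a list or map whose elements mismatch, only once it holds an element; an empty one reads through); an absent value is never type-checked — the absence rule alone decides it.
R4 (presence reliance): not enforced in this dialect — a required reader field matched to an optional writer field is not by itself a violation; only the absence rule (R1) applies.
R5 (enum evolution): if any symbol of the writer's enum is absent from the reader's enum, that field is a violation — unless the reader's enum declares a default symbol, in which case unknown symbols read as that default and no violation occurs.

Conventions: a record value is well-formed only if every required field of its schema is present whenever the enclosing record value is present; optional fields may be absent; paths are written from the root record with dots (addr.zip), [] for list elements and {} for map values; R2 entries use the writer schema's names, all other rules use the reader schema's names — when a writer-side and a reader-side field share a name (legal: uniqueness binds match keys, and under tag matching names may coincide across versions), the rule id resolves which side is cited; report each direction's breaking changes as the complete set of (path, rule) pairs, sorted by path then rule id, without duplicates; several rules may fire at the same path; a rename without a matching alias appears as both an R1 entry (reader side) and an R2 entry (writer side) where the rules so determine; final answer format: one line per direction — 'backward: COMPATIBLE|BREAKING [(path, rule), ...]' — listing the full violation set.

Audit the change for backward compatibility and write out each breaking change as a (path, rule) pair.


backward: BREAKING [(archived, R1), (attempts, R1), (title, R3)]

arrows below run writer -> reader for Account
backward analysis of Account with v2 as reader and v1 as writer:
  archived has no writer counterpart
  writer optional, float32 -> float32: reader factor maps from writer factor
  attempts has no writer counterpart
  age has no writer counterpart
  writer optional, string -> float32: reader title maps from writer title
  kind (writer side), unknown to reader
  scores (writer side), unknown to reader
  age (writer side), unknown to reader
  breaking: (archived, R1)
  breaking: (attempts, R1)
  breaking: (title, R3)
  => backward: BREAKING (3)
the other Account changes do not affect what is asked:
  field age in record Account: tag 2 changed to 19 -> triggers nothing under Account's printed rules — same verdict
  removed field scores from record Account -> matters only for Account's forward compatibility — outside the asked direction
  removed field kind from record Account (its key 7 joins the reserved list) -> triggers nothing under Account's printed rules — same verdict


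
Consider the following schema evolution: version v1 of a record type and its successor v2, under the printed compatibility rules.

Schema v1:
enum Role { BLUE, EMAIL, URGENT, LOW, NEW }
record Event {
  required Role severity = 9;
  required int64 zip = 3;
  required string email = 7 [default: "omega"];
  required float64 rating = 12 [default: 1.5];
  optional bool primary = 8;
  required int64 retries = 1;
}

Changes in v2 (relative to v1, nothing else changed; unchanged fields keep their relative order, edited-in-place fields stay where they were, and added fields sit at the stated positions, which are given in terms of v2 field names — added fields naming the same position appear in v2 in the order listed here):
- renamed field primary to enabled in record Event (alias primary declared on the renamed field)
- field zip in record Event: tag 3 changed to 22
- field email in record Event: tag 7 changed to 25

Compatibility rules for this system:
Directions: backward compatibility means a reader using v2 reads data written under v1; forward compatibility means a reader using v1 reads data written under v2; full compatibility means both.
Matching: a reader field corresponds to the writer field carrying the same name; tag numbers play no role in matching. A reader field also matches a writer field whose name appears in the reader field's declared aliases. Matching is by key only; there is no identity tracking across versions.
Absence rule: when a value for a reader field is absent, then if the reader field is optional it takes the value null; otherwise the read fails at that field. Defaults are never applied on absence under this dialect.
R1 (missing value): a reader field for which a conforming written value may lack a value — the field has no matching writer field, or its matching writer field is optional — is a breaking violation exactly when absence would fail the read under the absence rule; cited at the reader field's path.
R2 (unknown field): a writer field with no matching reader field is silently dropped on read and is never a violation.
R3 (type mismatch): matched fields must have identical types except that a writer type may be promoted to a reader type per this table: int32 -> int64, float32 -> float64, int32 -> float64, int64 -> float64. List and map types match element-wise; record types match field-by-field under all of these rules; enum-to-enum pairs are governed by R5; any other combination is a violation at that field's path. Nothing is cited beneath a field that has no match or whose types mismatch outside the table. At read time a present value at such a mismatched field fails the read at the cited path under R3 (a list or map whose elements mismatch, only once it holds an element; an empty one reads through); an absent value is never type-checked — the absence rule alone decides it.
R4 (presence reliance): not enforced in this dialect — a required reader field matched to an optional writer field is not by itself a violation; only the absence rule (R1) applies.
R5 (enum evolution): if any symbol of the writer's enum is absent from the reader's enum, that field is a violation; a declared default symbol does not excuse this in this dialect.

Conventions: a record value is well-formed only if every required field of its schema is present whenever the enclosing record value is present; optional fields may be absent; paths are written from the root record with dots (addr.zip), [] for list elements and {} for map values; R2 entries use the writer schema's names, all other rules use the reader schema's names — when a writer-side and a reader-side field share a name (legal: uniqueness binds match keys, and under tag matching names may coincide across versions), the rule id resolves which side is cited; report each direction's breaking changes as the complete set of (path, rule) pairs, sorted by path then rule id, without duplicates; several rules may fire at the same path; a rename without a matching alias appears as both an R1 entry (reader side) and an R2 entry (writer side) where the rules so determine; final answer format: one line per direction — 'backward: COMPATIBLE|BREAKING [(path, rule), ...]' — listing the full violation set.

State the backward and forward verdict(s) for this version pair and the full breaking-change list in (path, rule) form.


the writer's type comes first in each Event pair
backward analysis of Event with v2 as reader and v1 as writer:
  severity: Role -> Role, writer required; from severity
  zip: int64 -> int64, writer required; from zip
  email: string -> string, writer required; from email
  rating: float64 -> float64, writer required; from rating
  enabled: bool -> bool, writer optional; from primary
  retries: int64 -> int64, writer required; from retries
  => backward: COMPATIBLE
forward analysis of Event with v1 as reader and v2 as writer:
  severity: Role -> Role, writer required; from severity
  zip: int64 -> int64, writer required; from zip
  email: string -> string, writer required; from email
  rating: float64 -> float64, writer required; from rating
  no writer field matches reader primary
  retries: int64 -> int64, writer required; from retries
  writer enabled: unknown to reader
  => forward: COMPATIBLE

backward: COMPATIBLE []; forward: COMPATIBLE []


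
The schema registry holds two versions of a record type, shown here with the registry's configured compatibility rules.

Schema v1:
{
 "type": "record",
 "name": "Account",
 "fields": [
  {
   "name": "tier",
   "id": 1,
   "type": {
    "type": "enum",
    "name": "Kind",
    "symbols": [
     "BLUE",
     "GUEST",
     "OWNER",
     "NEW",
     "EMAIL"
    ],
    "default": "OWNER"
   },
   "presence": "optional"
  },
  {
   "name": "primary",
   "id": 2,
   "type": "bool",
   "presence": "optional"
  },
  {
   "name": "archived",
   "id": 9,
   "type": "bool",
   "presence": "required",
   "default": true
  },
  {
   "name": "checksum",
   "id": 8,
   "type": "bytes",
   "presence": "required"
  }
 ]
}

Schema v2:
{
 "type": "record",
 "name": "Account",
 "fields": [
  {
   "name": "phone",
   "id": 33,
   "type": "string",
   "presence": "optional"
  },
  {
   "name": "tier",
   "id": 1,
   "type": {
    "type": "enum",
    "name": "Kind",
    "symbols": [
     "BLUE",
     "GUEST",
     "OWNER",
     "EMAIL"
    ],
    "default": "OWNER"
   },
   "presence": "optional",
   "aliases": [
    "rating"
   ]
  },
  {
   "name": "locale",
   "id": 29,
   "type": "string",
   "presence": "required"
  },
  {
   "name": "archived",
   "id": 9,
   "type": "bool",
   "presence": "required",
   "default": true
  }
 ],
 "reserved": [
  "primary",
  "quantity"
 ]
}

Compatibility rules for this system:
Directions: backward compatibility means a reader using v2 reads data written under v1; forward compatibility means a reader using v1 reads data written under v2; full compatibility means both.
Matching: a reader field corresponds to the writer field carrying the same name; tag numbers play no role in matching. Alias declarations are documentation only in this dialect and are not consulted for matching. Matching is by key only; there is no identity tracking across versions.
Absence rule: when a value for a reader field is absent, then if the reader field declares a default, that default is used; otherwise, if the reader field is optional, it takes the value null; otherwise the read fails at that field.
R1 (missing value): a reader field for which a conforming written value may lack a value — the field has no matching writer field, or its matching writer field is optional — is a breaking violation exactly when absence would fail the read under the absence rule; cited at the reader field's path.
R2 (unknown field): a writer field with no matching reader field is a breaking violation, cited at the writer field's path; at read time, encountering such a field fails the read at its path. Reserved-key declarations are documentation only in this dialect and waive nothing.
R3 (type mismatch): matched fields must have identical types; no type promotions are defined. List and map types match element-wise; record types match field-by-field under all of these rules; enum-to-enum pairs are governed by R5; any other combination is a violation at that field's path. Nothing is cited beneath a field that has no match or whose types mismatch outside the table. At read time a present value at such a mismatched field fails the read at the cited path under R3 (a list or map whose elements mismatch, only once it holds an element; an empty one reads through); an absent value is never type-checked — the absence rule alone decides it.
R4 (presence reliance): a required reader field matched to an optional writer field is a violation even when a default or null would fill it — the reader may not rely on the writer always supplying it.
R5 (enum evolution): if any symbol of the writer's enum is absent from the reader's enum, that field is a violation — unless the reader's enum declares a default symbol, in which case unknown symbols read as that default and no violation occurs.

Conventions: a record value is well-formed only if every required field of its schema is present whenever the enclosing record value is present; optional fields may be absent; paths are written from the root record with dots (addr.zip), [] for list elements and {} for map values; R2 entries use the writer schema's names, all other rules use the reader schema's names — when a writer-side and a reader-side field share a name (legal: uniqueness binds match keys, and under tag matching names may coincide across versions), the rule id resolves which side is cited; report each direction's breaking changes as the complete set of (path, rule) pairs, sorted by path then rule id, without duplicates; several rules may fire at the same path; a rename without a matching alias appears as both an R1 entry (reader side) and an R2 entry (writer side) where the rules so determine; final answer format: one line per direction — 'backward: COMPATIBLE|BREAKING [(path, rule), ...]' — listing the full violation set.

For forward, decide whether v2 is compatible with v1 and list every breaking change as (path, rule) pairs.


arrows below run writer -> reader for Account
forward for Account (reader v1, writer v2):
  Kind -> Kind, writer optional: tier aligns to tier
  no writer field matches reader primary
  bool -> bool, writer required: archived aligns to archived
  no writer field matches reader checksum
  writer phone: unknown to reader
  writer locale: unknown to reader
  violation R1 at checksum
  violation R2 at locale
  violation R2 at phone
  => forward: BREAKING (3)
the other Account changes do not affect what is asked:
  enum Kind (field tier in record Account): symbol NEW removed -> fires no rule on Account, leaving the asked answer as it is
  removed field primary from record Account (its key "primary" joins the reserved list) -> fires only in the backward direction of Account, which is not asked here

forward: BREAKING [(checksum, R1), (locale, R2), (phone, R2)]
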